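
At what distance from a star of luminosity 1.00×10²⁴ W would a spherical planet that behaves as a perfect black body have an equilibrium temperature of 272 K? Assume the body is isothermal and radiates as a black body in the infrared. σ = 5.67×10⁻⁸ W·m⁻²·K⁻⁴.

For an isothermal black-emitting sphere, (1−a)S·πr² = σ·4πr²·T⁴ ⇒ S = 4σT⁴/(1−a).
S = 4·5.67×10⁻⁸·(272)⁴/1.00 = 1241 W/m².
Flux falls as S = L/(4πd²), so d = √(L/(4πS)) = √(1.00×10²⁴/(4π·1241)).

d ≈ 8.01×10⁹ m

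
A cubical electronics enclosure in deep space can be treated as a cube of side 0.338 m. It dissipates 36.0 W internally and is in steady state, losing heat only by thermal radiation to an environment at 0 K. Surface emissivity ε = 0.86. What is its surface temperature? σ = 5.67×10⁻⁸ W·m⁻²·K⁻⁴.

T ≈ 181 K

Steady state: internal power = radiated power, P = εσA T⁴.
Radiating area A = 6L² = 0.6855 m².
T⁴ = P/(εσA) = 36.0/(0.86·5.67×10⁻⁸·0.6855) = 1.077×10⁹ K⁴.
T = (1.077×10⁹)^(1/4).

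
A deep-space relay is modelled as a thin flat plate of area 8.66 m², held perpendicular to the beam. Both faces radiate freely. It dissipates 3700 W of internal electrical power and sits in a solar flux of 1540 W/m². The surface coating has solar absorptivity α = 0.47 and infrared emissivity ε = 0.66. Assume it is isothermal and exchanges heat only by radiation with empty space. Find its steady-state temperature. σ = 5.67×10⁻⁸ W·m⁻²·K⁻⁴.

At steady state, absorbed solar power + internal power = radiated power.
Absorbed: α·S·A_cross = 0.47·1540·8.660 = 6268 W (cross-section A).
Total input = 6268 + 3700 = 9968 W.
Radiated: εσ·A_surf·T⁴ with A_surf = 2A = 17.32 m².
T⁴ = 9968/(0.66·5.67×10⁻⁸·17.32) = 1.538×10¹⁰ K⁴.

T ≈ 352 K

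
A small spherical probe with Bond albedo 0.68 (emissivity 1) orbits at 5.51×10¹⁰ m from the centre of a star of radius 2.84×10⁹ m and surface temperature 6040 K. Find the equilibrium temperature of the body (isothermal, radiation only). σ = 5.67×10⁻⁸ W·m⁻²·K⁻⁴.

The star's surface emits σT_*⁴; at distance d the flux is S = σT_*⁴(R_*/d)².
S = 5.67×10⁻⁸·(6040)⁴·(2.84×10⁹/5.51×10¹⁰)² = 2.005×10⁵ W/m².
For an isothermal sphere T⁴ = (1−a)S/(4σ) = 2.829×10¹¹ K⁴.

T ≈ 729 K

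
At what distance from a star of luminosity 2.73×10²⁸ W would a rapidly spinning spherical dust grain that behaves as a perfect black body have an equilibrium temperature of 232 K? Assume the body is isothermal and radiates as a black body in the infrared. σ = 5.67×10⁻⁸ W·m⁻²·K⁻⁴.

d ≈ 1.82×10¹² m

For an isothermal black-emitting sphere, (1−a)S·πr² = σ·4πr²·T⁴ ⇒ S = 4σT⁴/(1−a).
S = 4·5.67×10⁻⁸·(232)⁴/1.00 = 657.0 W/m².
Flux falls as S = L/(4πd²), so d = √(L/(4πS)) = √(2.73×10²⁸/(4π·657.0)).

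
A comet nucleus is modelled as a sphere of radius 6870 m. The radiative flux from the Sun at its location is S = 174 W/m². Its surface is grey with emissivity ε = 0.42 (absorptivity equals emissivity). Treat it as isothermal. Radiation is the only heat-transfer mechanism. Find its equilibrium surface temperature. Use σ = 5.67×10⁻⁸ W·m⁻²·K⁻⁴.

At equilibrium, absorbed power = emitted power.
Absorbing cross-section = πr² = 1.483×10⁸ m²; emitting surface = 4πr² = 5.931×10⁸ m² (ratio 4).
εS·A_cross = εσ·A_surf·T⁴  ⇒  T⁴ = S/(4σ)   (ε cancels).
T⁴ = 174/(4·5.67×10⁻⁸) = 7.672×10⁸ K⁴.
T = (7.672×10⁸)^(1/4).

T ≈ 166 K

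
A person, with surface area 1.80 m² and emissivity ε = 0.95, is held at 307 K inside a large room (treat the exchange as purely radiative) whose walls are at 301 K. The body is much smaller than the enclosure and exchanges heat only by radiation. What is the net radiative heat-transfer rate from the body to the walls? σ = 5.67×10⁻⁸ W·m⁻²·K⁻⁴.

P_net ≈ 65.4 W

For a small grey body in a large enclosure: P_net = εσA(T_body⁴ − T_wall⁴).
A = 1.80 m²; T_body⁴ − T_wall⁴ = 8.883×10⁹ − 8.209×10⁹ = 6.743×10⁸ K⁴.
|P_net| = 0.95·5.67×10⁻⁸·1.800·6.743×10⁸.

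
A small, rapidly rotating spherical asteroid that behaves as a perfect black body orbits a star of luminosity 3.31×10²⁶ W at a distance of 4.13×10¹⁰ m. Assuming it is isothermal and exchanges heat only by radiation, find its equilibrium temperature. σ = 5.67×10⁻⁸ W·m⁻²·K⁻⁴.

T ≈ 511 K

First find the stellar flux at distance d: S = L/(4πd²) = 3.31×10²⁶/(4π·(4.13×10¹⁰)²) = 15440 W/m².
For an isothermal sphere, absorbed (1−a)S·πr² = emitted σ·4πr²·T⁴, so T⁴ = (1−a)S/(4σ).
T⁴ = 1.00·15440/(4·5.67×10⁻⁸) = 6.809×10¹⁰ K⁴.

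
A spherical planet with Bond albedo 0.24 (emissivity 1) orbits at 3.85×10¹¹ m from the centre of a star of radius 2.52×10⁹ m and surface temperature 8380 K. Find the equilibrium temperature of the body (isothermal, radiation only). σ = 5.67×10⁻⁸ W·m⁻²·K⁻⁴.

The star's surface emits σT_*⁴; at distance d the flux is S = σT_*⁴(R_*/d)².
S = 5.67×10⁻⁸·(8380)⁴·(2.52×10⁹/3.85×10¹¹)² = 11980 W/m².
For an isothermal sphere T⁴ = (1−a)S/(4σ) = 4.014×10¹⁰ K⁴.

T ≈ 448 K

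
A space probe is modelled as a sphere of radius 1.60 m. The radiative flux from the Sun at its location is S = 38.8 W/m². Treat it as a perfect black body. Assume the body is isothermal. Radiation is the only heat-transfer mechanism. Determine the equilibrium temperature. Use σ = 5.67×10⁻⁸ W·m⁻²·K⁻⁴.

T ≈ 114 K

At equilibrium, absorbed power = emitted power.
Absorbing cross-section = πr² = 8.042 m²; emitting surface = 4πr² = 32.17 m² (ratio 4).
S·A_cross = εσ·A_surf·T⁴  ⇒  T⁴ = S/(4σ).
T⁴ = 1.00·38.8/(4·5.67×10⁻⁸) = 1.711×10⁸ K⁴.
T = (1.711×10⁸)^(1/4).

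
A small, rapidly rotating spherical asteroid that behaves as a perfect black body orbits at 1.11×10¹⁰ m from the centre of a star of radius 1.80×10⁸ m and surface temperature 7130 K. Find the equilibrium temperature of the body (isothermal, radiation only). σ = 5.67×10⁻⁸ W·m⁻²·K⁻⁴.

T ≈ 642 K

The star's surface emits σT_*⁴; at distance d the flux is S = σT_*⁴(R_*/d)².
S = 5.67×10⁻⁸·(7130)⁴·(1.80×10⁸/1.11×10¹⁰)² = 38530 W/m².
For an isothermal sphere T⁴ = (1−a)S/(4σ) = 1.699×10¹¹ K⁴.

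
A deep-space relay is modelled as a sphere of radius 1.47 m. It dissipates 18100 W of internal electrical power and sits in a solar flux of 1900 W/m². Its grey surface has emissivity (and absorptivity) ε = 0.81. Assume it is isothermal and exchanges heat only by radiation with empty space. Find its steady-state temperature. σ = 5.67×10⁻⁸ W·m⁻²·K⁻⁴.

At steady state, absorbed solar power + internal power = radiated power.
Absorbed: α·S·A_cross = 0.81·1900·6.789 = 10450 W (cross-section πr²).
Total input = 10450 + 18100 = 28550 W.
Radiated: εσ·A_surf·T⁴ with A_surf = 4πr² = 27.15 m².
T⁴ = 28550/(0.81·5.67×10⁻⁸·27.15) = 2.289×10¹⁰ K⁴.

T ≈ 389 K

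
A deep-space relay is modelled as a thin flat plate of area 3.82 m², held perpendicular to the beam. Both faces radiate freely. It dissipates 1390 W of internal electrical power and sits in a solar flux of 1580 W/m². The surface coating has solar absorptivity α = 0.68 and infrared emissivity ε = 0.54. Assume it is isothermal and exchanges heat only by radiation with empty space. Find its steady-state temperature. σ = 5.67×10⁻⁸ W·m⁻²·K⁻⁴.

At steady state, absorbed solar power + internal power = radiated power.
Absorbed: α·S·A_cross = 0.68·1580·3.820 = 4104 W (cross-section A).
Total input = 4104 + 1390 = 5494 W.
Radiated: εσ·A_surf·T⁴ with A_surf = 2A = 7.640 m².
T⁴ = 5494/(0.54·5.67×10⁻⁸·7.640) = 2.349×10¹⁰ K⁴.

T ≈ 391 K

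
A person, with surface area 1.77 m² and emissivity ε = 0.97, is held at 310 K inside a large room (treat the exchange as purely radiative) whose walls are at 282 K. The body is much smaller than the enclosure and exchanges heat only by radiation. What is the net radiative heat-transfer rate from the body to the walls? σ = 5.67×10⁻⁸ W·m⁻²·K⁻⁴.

For a small grey body in a large enclosure: P_net = εσA(T_body⁴ − T_wall⁴).
A = 1.77 m²; T_body⁴ − T_wall⁴ = 9.235×10⁹ − 6.324×10⁹ = 2.911×10⁹ K⁴.
|P_net| = 0.97·5.67×10⁻⁸·1.770·2.911×10⁹.

P_net ≈ 283 W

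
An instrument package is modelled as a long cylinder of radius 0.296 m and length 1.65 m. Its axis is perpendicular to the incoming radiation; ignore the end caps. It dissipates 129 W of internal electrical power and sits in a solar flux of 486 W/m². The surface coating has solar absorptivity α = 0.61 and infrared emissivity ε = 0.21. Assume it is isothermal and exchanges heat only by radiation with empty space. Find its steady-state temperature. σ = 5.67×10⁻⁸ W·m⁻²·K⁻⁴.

T ≈ 327 K

At steady state, absorbed solar power + internal power = radiated power.
Absorbed: α·S·A_cross = 0.61·486·0.9768 = 289.6 W (cross-section 2rL).
Total input = 289.6 + 129 = 418.6 W.
Radiated: εσ·A_surf·T⁴ with A_surf = 2πrL = 3.069 m².
T⁴ = 418.6/(0.21·5.67×10⁻⁸·3.069) = 1.146×10¹⁰ K⁴.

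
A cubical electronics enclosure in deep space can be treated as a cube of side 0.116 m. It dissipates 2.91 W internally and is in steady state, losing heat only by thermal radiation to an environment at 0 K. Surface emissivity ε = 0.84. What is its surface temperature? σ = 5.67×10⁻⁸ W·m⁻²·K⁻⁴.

Steady state: internal power = radiated power, P = εσA T⁴.
Radiating area A = 6L² = 0.08074 m².
T⁴ = P/(εσA) = 2.91/(0.84·5.67×10⁻⁸·0.08074) = 7.568×10⁸ K⁴.
T = (7.568×10⁸)^(1/4).

T ≈ 166 K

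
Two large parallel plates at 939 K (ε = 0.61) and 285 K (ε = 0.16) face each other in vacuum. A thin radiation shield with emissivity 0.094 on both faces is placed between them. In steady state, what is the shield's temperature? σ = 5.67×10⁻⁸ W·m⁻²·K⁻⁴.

In steady state the net flux on the hot side equals that on the cold side.
σ(T₁⁴−T_s⁴)/D₁ = σ(T_s⁴−T₂⁴)/D₂, with D₁ = 1/ε₁+1/ε_s−1 = 11.28, D₂ = 1/ε_s+1/ε₂−1 = 15.89.
Solve for T_s⁴: T_s⁴ = (D₂·T₁⁴ + D₁·T₂⁴)/(D₁+D₂) = 4.574×10¹¹ K⁴.

T_s ≈ 822 K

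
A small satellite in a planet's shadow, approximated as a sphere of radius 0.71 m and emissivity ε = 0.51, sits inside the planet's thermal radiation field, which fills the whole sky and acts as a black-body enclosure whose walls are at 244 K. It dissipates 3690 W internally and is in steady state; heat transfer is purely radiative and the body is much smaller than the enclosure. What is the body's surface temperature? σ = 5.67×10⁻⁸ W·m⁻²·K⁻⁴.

For a small grey body in a large enclosure, net radiated power = εσA(T⁴ − T_w⁴).
Steady state: P = εσA(T⁴ − T_w⁴) with A = 4πr² = 6.335 m².
T⁴ = P/(εσA) + T_w⁴ = 3690/(0.51·5.67×10⁻⁸·6.335) + (244)⁴
    = 2.014×10¹⁰ + 3.545×10⁹ = 2.369×10¹⁰ K⁴.

T ≈ 392 K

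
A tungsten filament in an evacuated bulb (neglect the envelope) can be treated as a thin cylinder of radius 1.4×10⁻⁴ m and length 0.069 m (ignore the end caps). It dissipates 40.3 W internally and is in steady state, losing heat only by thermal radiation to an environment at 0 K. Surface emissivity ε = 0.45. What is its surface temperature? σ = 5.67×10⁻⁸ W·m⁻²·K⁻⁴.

Steady state: internal power = radiated power, P = εσA T⁴.
Radiating area A = 2πrL = 6.070×10⁻⁵ m².
T⁴ = P/(εσA) = 40.3/(0.45·5.67×10⁻⁸·6.070×10⁻⁵) = 2.602×10¹³ K⁴.
T = (2.602×10¹³)^(1/4).

T ≈ 2260 K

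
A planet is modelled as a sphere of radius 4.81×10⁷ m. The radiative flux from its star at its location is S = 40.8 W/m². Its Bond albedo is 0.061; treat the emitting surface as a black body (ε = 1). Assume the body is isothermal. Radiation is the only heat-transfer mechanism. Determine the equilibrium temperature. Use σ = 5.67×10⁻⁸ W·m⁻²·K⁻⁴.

T ≈ 114 K

At equilibrium, absorbed power = emitted power.
Absorbing cross-section = πr² = 7.268×10¹⁵ m²; emitting surface = 4πr² = 2.907×10¹⁶ m² (ratio 4).
(1−a)S·A_cross = εσ·A_surf·T⁴  ⇒  T⁴ = (1−a)S/(4σ).
T⁴ = 0.939·40.8/(4·5.67×10⁻⁸) = 1.689×10⁸ K⁴.
T = (1.689×10⁸)^(1/4).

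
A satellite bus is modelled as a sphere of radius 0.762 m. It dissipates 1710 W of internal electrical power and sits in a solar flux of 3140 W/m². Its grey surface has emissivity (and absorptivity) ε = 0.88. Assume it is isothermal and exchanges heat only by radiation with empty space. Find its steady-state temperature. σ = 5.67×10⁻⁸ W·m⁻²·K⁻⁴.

T ≈ 369 K

At steady state, absorbed solar power + internal power = radiated power.
Absorbed: α·S·A_cross = 0.88·3140·1.824 = 5040 W (cross-section πr²).
Total input = 5040 + 1710 = 6750 W.
Radiated: εσ·A_surf·T⁴ with A_surf = 4πr² = 7.297 m².
T⁴ = 6750/(0.88·5.67×10⁻⁸·7.297) = 1.854×10¹⁰ K⁴.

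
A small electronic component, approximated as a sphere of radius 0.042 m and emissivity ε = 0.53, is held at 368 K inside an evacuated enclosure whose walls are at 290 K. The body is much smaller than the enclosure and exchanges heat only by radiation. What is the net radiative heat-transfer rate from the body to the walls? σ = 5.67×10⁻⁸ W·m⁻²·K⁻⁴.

P_net ≈ 7.51 W

For a small grey body in a large enclosure: P_net = εσA(T_body⁴ − T_wall⁴).
A = 4πr² = 0.02217 m²; T_body⁴ − T_wall⁴ = 1.834×10¹⁰ − 7.073×10⁹ = 1.127×10¹⁰ K⁴.
|P_net| = 0.53·5.67×10⁻⁸·0.02217·1.127×10¹⁰.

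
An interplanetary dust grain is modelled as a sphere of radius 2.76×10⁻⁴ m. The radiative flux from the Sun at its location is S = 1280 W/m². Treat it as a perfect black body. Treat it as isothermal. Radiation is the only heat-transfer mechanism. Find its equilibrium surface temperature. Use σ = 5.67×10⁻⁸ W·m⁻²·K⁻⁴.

T ≈ 274 K

At equilibrium, absorbed power = emitted power.
Absorbing cross-section = πr² = 2.393×10⁻⁷ m²; emitting surface = 4πr² = 9.573×10⁻⁷ m² (ratio 4).
S·A_cross = εσ·A_surf·T⁴  ⇒  T⁴ = S/(4σ).
T⁴ = 1.00·1280/(4·5.67×10⁻⁸) = 5.644×10⁹ K⁴.
T = (5.644×10⁹)^(1/4).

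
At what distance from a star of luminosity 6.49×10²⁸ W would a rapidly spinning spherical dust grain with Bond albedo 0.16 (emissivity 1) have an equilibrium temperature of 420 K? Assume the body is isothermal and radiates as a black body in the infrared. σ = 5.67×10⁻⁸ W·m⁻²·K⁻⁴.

For an isothermal black-emitting sphere, (1−a)S·πr² = σ·4πr²·T⁴ ⇒ S = 4σT⁴/(1−a).
S = 4·5.67×10⁻⁸·(420)⁴/0.840 = 8402 W/m².
Flux falls as S = L/(4πd²), so d = √(L/(4πS)) = √(6.49×10²⁸/(4π·8402)).

d ≈ 7.84×10¹¹ m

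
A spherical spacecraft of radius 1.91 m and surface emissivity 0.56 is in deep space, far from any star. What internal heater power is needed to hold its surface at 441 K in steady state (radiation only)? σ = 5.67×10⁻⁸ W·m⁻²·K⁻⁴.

P = εσ·4πr²·T⁴.
4πr² = 45.84 m²; T⁴ = 3.782×10¹⁰ K⁴.
P = 0.56·5.67×10⁻⁸·45.84·3.782×10¹⁰.

P ≈ 55100 W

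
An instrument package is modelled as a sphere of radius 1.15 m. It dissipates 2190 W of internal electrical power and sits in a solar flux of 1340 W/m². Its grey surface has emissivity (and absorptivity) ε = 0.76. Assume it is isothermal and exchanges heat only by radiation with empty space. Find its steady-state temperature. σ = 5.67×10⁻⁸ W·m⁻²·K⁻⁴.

At steady state, absorbed solar power + internal power = radiated power.
Absorbed: α·S·A_cross = 0.76·1340·4.155 = 4231 W (cross-section πr²).
Total input = 4231 + 2190 = 6421 W.
Radiated: εσ·A_surf·T⁴ with A_surf = 4πr² = 16.62 m².
T⁴ = 6421/(0.76·5.67×10⁻⁸·16.62) = 8.966×10⁹ K⁴.

T ≈ 308 K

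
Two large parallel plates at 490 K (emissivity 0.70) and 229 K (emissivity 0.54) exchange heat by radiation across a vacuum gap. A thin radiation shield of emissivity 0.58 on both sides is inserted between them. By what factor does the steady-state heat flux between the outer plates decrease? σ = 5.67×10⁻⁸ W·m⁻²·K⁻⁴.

factor ≈ 2.07

Without shield: q₀ = σΔ(T⁴)/(1/ε₁+1/ε₂−1) with denominator 2.280.
With shield the two gaps are in series; the resistances add: (1/ε₁+1/ε_s−1)+(1/ε_s+1/ε₂−1) = 2.153+2.576 = 4.729.
Heat-flux ratio q₀/q = 4.729/2.280.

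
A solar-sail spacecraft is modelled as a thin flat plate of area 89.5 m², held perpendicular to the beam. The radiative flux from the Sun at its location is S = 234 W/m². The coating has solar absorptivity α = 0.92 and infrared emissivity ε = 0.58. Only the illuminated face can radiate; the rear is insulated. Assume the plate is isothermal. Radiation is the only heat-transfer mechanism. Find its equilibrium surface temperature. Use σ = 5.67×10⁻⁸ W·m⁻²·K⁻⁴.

T ≈ 284 K

At equilibrium, absorbed power = emitted power.
Absorbing cross-section = A = 89.50 m²; emitting surface = A = 89.50 m² (ratio 1).
αS·A_cross = εσ·A_surf·T⁴  ⇒  T⁴ = αS/(ε·1σ).
T⁴ = 0.920·234/(0.58·1·5.67×10⁻⁸) = 6.546×10⁹ K⁴.
T = (6.546×10⁹)^(1/4).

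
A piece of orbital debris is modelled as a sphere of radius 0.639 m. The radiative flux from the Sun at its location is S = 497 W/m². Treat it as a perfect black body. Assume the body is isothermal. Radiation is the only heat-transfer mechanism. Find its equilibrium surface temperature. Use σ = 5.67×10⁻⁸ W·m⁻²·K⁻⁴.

At equilibrium, absorbed power = emitted power.
Absorbing cross-section = πr² = 1.283 m²; emitting surface = 4πr² = 5.131 m² (ratio 4).
S·A_cross = εσ·A_surf·T⁴  ⇒  T⁴ = S/(4σ).
T⁴ = 1.00·497/(4·5.67×10⁻⁸) = 2.191×10⁹ K⁴.
T = (2.191×10⁹)^(1/4).

T ≈ 216 K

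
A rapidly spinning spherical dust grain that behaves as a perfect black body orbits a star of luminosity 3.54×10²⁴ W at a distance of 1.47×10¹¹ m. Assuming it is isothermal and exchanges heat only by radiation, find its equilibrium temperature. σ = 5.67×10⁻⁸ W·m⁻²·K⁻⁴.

First find the stellar flux at distance d: S = L/(4πd²) = 3.54×10²⁴/(4π·(1.47×10¹¹)²) = 13.04 W/m².
For an isothermal sphere, absorbed (1−a)S·πr² = emitted σ·4πr²·T⁴, so T⁴ = (1−a)S/(4σ).
T⁴ = 1.00·13.04/(4·5.67×10⁻⁸) = 5.748×10⁷ K⁴.

T ≈ 87.1 K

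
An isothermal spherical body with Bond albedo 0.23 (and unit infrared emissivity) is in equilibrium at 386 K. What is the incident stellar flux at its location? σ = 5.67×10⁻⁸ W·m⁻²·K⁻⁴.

S ≈ 6540 W/m²

(1−a)S·πr² = σ·4πr²·T⁴ ⇒ S = 4σT⁴/(1−a).
S = 4·5.67×10⁻⁸·2.220×10¹⁰/0.770.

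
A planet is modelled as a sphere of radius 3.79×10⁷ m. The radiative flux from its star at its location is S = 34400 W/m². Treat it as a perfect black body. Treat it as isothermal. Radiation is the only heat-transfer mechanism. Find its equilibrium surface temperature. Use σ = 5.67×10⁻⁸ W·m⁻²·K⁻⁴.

At equilibrium, absorbed power = emitted power.
Absorbing cross-section = πr² = 4.513×10¹⁵ m²; emitting surface = 4πr² = 1.805×10¹⁶ m² (ratio 4).
S·A_cross = εσ·A_surf·T⁴  ⇒  T⁴ = S/(4σ).
T⁴ = 1.00·34400/(4·5.67×10⁻⁸) = 1.517×10¹¹ K⁴.
T = (1.517×10¹¹)^(1/4).

T ≈ 624 K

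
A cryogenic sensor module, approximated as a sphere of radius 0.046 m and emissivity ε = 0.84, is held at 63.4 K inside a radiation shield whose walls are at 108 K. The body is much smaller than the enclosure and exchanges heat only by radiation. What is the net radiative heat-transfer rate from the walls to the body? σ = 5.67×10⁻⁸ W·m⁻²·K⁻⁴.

For a small grey body in a large enclosure: P_net = εσA(T_body⁴ − T_wall⁴).
A = 4πr² = 0.02659 m²; T_body⁴ − T_wall⁴ = 1.616×10⁷ − 1.360×10⁸ = -1.199×10⁸ K⁴.
|P_net| = 0.84·5.67×10⁻⁸·0.02659·1.199×10⁸.

P_net ≈ 0.152 W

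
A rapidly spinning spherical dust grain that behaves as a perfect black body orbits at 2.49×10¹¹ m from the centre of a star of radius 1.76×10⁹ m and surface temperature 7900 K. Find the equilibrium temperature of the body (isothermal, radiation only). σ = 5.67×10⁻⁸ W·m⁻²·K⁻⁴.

The star's surface emits σT_*⁴; at distance d the flux is S = σT_*⁴(R_*/d)².
S = 5.67×10⁻⁸·(7900)⁴·(1.76×10⁹/2.49×10¹¹)² = 11030 W/m².
For an isothermal sphere T⁴ = (1−a)S/(4σ) = 4.865×10¹⁰ K⁴.

T ≈ 470 K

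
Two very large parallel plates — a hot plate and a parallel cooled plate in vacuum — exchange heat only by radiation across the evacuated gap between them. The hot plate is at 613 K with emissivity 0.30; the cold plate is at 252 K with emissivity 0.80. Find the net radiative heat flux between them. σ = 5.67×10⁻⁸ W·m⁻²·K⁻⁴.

q ≈ 2170 W/m²

For two infinite grey parallel plates, q = σ(T₁⁴ − T₂⁴)/(1/ε₁ + 1/ε₂ − 1).
T₁⁴ − T₂⁴ = 1.412×10¹¹ − 4.033×10⁹ = 1.372×10¹¹ K⁴.
1/ε₁ + 1/ε₂ − 1 = 3.333 + 1.250 − 1 = 3.583.
q = 5.67×10⁻⁸ × 1.372×10¹¹ / 3.583.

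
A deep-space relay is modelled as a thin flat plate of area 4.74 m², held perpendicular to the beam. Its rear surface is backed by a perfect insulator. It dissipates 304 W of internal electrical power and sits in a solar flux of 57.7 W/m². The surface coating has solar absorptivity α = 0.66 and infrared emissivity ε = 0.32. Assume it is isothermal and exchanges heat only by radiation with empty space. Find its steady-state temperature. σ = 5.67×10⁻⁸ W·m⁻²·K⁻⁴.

At steady state, absorbed solar power + internal power = radiated power.
Absorbed: α·S·A_cross = 0.66·57.7·4.740 = 180.5 W (cross-section A).
Total input = 180.5 + 304 = 484.5 W.
Radiated: εσ·A_surf·T⁴ with A_surf = A = 4.740 m².
T⁴ = 484.5/(0.32·5.67×10⁻⁸·4.740) = 5.634×10⁹ K⁴.

T ≈ 274 K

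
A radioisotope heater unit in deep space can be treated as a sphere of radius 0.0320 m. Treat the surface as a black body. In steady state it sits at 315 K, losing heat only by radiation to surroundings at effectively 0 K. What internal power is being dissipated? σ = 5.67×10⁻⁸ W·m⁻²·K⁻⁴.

P ≈ 7.18 W

Steady state: P = εσA T⁴.
A = 4πr² = 0.01287 m²; T⁴ = (315)⁴ = 9.846×10⁹ K⁴.
P = 1.0 × 5.67×10⁻⁸ × 0.01287 × 9.846×10⁹.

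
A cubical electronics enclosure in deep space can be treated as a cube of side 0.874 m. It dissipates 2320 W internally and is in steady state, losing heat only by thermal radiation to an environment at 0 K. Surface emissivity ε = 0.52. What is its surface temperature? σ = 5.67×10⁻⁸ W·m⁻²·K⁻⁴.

T ≈ 362 K

Steady state: internal power = radiated power, P = εσA T⁴.
Radiating area A = 6L² = 4.583 m².
T⁴ = P/(εσA) = 2320/(0.52·5.67×10⁻⁸·4.583) = 1.717×10¹⁰ K⁴.
T = (1.717×10¹⁰)^(1/4).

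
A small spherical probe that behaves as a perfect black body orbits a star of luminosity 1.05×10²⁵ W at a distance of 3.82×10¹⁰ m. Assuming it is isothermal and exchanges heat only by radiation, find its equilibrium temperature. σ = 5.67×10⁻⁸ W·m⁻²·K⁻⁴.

First find the stellar flux at distance d: S = L/(4πd²) = 1.05×10²⁵/(4π·(3.82×10¹⁰)²) = 572.6 W/m².
For an isothermal sphere, absorbed (1−a)S·πr² = emitted σ·4πr²·T⁴, so T⁴ = (1−a)S/(4σ).
T⁴ = 1.00·572.6/(4·5.67×10⁻⁸) = 2.525×10⁹ K⁴.

T ≈ 224 K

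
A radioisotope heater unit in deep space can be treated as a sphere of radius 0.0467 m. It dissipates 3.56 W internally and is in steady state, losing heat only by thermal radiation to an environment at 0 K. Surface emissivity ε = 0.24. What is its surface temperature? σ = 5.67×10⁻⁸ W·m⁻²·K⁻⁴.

T ≈ 313 K

Steady state: internal power = radiated power, P = εσA T⁴.
Radiating area A = 4πr² = 0.02741 m².
T⁴ = P/(εσA) = 3.56/(0.24·5.67×10⁻⁸·0.02741) = 9.546×10⁹ K⁴.
T = (9.546×10⁹)^(1/4).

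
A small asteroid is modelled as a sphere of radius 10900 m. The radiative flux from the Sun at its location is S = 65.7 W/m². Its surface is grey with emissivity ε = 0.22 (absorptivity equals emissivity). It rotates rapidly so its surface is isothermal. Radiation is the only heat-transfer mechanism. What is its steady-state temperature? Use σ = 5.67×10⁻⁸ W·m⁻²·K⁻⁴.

At equilibrium, absorbed power = emitted power.
Absorbing cross-section = πr² = 3.733×10⁸ m²; emitting surface = 4πr² = 1.493×10⁹ m² (ratio 4).
εS·A_cross = εσ·A_surf·T⁴  ⇒  T⁴ = S/(4σ)   (ε cancels).
T⁴ = 65.7/(4·5.67×10⁻⁸) = 2.897×10⁸ K⁴.
T = (2.897×10⁸)^(1/4).

T ≈ 130 K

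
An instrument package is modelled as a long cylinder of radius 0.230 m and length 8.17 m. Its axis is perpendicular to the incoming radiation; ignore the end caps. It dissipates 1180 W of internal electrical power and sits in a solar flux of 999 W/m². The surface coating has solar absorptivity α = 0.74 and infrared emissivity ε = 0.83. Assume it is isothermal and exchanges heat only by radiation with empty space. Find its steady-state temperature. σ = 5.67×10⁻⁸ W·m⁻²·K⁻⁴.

T ≈ 291 K

At steady state, absorbed solar power + internal power = radiated power.
Absorbed: α·S·A_cross = 0.74·999·3.758 = 2778 W (cross-section 2rL).
Total input = 2778 + 1180 = 3958 W.
Radiated: εσ·A_surf·T⁴ with A_surf = 2πrL = 11.81 m².
T⁴ = 3958/(0.83·5.67×10⁻⁸·11.81) = 7.124×10⁹ K⁴.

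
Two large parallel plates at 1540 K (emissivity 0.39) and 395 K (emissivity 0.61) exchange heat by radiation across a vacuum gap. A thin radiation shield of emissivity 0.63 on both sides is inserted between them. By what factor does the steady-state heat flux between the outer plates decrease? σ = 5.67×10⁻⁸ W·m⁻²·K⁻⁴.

Without shield: q₀ = σΔ(T⁴)/(1/ε₁+1/ε₂−1) with denominator 3.203.
With shield the two gaps are in series; the resistances add: (1/ε₁+1/ε_s−1)+(1/ε_s+1/ε₂−1) = 3.151+2.227 = 5.378.
Heat-flux ratio q₀/q = 5.378/3.203.

factor ≈ 1.68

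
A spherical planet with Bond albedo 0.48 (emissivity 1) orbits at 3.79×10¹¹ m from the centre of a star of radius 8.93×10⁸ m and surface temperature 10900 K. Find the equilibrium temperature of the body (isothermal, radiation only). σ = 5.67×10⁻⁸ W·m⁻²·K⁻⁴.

T ≈ 318 K

The star's surface emits σT_*⁴; at distance d the flux is S = σT_*⁴(R_*/d)².
S = 5.67×10⁻⁸·(10900)⁴·(8.93×10⁸/3.79×10¹¹)² = 4443 W/m².
For an isothermal sphere T⁴ = (1−a)S/(4σ) = 1.019×10¹⁰ K⁴.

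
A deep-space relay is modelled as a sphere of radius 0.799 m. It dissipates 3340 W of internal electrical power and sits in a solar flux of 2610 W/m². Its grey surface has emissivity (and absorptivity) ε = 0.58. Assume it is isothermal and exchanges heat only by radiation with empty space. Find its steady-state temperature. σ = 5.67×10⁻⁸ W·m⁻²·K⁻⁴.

At steady state, absorbed solar power + internal power = radiated power.
Absorbed: α·S·A_cross = 0.58·2610·2.006 = 3036 W (cross-section πr²).
Total input = 3036 + 3340 = 6376 W.
Radiated: εσ·A_surf·T⁴ with A_surf = 4πr² = 8.022 m².
T⁴ = 6376/(0.58·5.67×10⁻⁸·8.022) = 2.417×10¹⁰ K⁴.

T ≈ 394 K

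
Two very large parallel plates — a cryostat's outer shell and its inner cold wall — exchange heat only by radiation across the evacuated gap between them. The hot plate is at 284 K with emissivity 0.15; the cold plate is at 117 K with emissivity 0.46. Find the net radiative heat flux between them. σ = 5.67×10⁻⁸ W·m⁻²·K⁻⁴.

q ≈ 45.7 W/m²

For two infinite grey parallel plates, q = σ(T₁⁴ − T₂⁴)/(1/ε₁ + 1/ε₂ − 1).
T₁⁴ − T₂⁴ = 6.505×10⁹ − 1.874×10⁸ = 6.318×10⁹ K⁴.
1/ε₁ + 1/ε₂ − 1 = 6.667 + 2.174 − 1 = 7.841.
q = 5.67×10⁻⁸ × 6.318×10⁹ / 7.841.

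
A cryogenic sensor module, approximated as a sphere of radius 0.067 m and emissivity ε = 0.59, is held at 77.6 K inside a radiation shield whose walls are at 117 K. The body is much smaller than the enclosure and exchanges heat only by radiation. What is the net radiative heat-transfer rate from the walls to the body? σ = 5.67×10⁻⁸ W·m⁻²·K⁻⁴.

For a small grey body in a large enclosure: P_net = εσA(T_body⁴ − T_wall⁴).
A = 4πr² = 0.05641 m²; T_body⁴ − T_wall⁴ = 3.626×10⁷ − 1.874×10⁸ = -1.511×10⁸ K⁴.
|P_net| = 0.59·5.67×10⁻⁸·0.05641·1.511×10⁸.

P_net ≈ 0.285 W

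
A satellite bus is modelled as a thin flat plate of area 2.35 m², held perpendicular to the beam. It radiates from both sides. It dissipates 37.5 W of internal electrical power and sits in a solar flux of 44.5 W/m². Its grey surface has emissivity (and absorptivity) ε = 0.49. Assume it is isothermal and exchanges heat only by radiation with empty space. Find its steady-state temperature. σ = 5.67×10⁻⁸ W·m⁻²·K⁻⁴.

T ≈ 161 K

At steady state, absorbed solar power + internal power = radiated power.
Absorbed: α·S·A_cross = 0.49·44.5·2.350 = 51.24 W (cross-section A).
Total input = 51.24 + 37.5 = 88.74 W.
Radiated: εσ·A_surf·T⁴ with A_surf = 2A = 4.700 m².
T⁴ = 88.74/(0.49·5.67×10⁻⁸·4.700) = 6.796×10⁸ K⁴.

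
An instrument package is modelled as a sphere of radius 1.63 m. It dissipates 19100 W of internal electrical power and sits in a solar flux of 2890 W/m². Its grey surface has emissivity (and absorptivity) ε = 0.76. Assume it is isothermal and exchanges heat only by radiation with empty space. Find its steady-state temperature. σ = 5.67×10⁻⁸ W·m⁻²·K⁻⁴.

At steady state, absorbed solar power + internal power = radiated power.
Absorbed: α·S·A_cross = 0.76·2890·8.347 = 18330 W (cross-section πr²).
Total input = 18330 + 19100 = 37430 W.
Radiated: εσ·A_surf·T⁴ with A_surf = 4πr² = 33.39 m².
T⁴ = 37430/(0.76·5.67×10⁻⁸·33.39) = 2.602×10¹⁰ K⁴.

T ≈ 402 K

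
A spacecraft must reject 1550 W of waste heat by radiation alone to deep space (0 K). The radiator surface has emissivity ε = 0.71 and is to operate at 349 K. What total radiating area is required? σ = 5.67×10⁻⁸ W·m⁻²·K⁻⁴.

A ≈ 2.60 m²

P = εσA T⁴ ⇒ A = P/(εσT⁴).
T⁴ = 1.484×10¹⁰ K⁴.
A = 1550/(0.71 × 5.67×10⁻⁸ × 1.484×10¹⁰).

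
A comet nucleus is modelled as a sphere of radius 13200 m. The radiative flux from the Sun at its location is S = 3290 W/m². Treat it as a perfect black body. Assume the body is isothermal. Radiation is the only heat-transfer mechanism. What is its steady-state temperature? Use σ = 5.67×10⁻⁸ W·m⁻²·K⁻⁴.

T ≈ 347 K

At equilibrium, absorbed power = emitted power.
Absorbing cross-section = πr² = 5.474×10⁸ m²; emitting surface = 4πr² = 2.190×10⁹ m² (ratio 4).
S·A_cross = εσ·A_surf·T⁴  ⇒  T⁴ = S/(4σ).
T⁴ = 1.00·3290/(4·5.67×10⁻⁸) = 1.451×10¹⁰ K⁴.
T = (1.451×10¹⁰)^(1/4).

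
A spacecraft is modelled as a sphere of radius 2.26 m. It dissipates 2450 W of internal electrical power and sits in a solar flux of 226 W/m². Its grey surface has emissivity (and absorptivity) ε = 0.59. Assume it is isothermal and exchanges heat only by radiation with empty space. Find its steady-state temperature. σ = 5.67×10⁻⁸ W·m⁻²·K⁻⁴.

T ≈ 215 K

At steady state, absorbed solar power + internal power = radiated power.
Absorbed: α·S·A_cross = 0.59·226·16.05 = 2140 W (cross-section πr²).
Total input = 2140 + 2450 = 4590 W.
Radiated: εσ·A_surf·T⁴ with A_surf = 4πr² = 64.18 m².
T⁴ = 4590/(0.59·5.67×10⁻⁸·64.18) = 2.138×10⁹ K⁴.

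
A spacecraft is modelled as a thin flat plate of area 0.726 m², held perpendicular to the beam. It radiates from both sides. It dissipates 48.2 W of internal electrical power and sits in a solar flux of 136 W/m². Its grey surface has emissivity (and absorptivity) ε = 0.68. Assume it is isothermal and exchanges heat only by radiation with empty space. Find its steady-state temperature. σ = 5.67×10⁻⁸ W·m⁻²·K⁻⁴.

T ≈ 213 K

At steady state, absorbed solar power + internal power = radiated power.
Absorbed: α·S·A_cross = 0.68·136·0.7260 = 67.14 W (cross-section A).
Total input = 67.14 + 48.2 = 115.3 W.
Radiated: εσ·A_surf·T⁴ with A_surf = 2A = 1.452 m².
T⁴ = 115.3/(0.68·5.67×10⁻⁸·1.452) = 2.060×10⁹ K⁴.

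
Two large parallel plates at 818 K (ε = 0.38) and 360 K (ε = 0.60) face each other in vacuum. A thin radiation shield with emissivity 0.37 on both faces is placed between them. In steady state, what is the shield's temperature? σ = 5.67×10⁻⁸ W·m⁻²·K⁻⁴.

T_s ≈ 673 K

In steady state the net flux on the hot side equals that on the cold side.
σ(T₁⁴−T_s⁴)/D₁ = σ(T_s⁴−T₂⁴)/D₂, with D₁ = 1/ε₁+1/ε_s−1 = 4.334, D₂ = 1/ε_s+1/ε₂−1 = 3.369.
Solve for T_s⁴: T_s⁴ = (D₂·T₁⁴ + D₁·T₂⁴)/(D₁+D₂) = 2.053×10¹¹ K⁴.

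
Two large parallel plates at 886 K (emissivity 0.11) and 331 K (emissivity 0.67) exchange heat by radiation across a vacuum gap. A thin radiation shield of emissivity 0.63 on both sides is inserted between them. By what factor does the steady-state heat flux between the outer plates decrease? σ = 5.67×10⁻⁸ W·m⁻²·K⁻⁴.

Without shield: q₀ = σΔ(T⁴)/(1/ε₁+1/ε₂−1) with denominator 9.583.
With shield the two gaps are in series; the resistances add: (1/ε₁+1/ε_s−1)+(1/ε_s+1/ε₂−1) = 9.678+2.080 = 11.76.
Heat-flux ratio q₀/q = 11.76/9.583.

factor ≈ 1.23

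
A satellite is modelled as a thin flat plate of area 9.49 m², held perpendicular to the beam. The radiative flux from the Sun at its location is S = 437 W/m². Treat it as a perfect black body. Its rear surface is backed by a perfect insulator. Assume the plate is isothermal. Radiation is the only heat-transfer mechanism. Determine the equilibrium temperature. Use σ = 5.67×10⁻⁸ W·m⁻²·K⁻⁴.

At equilibrium, absorbed power = emitted power.
Absorbing cross-section = A = 9.490 m²; emitting surface = A = 9.490 m² (ratio 1).
S·A_cross = εσ·A_surf·T⁴  ⇒  T⁴ = S/(1σ).
T⁴ = 1.00·437/(1·5.67×10⁻⁸) = 7.707×10⁹ K⁴.
T = (7.707×10⁹)^(1/4).

T ≈ 296 K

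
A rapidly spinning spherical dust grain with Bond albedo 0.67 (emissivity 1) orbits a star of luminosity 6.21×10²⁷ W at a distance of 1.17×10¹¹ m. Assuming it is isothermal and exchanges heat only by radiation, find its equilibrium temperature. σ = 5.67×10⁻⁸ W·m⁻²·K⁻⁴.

First find the stellar flux at distance d: S = L/(4πd²) = 6.21×10²⁷/(4π·(1.17×10¹¹)²) = 36100 W/m².
For an isothermal sphere, absorbed (1−a)S·πr² = emitted σ·4πr²·T⁴, so T⁴ = (1−a)S/(4σ).
T⁴ = 0.330·36100/(4·5.67×10⁻⁸) = 5.253×10¹⁰ K⁴.

T ≈ 479 K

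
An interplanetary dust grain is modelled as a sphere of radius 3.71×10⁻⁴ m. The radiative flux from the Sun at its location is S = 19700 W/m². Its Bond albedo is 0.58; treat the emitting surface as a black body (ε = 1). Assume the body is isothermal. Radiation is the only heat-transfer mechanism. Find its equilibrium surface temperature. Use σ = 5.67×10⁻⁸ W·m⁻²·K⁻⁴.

At equilibrium, absorbed power = emitted power.
Absorbing cross-section = πr² = 4.324×10⁻⁷ m²; emitting surface = 4πr² = 1.730×10⁻⁶ m² (ratio 4).
(1−a)S·A_cross = εσ·A_surf·T⁴  ⇒  T⁴ = (1−a)S/(4σ).
T⁴ = 0.420·19700/(4·5.67×10⁻⁸) = 3.648×10¹⁰ K⁴.
T = (3.648×10¹⁰)^(1/4).

T ≈ 437 K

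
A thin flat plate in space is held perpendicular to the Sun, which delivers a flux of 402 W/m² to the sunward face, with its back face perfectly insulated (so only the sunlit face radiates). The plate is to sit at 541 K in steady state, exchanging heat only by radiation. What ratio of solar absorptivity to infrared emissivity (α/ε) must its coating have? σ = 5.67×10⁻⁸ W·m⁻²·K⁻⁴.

Balance: αS·A = εσ·1A·T⁴ ⇒ α/ε = σT⁴/S.
α/ε = 5.67×10⁻⁸·(541)⁴/402 = 5.67×10⁻⁸·8.566×10¹⁰/402.

α/ε ≈ 12.1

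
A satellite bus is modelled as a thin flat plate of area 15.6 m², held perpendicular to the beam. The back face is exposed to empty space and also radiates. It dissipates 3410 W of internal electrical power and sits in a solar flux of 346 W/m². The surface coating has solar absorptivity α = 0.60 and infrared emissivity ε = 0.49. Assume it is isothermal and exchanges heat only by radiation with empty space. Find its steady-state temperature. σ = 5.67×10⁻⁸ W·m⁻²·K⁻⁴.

T ≈ 296 K

At steady state, absorbed solar power + internal power = radiated power.
Absorbed: α·S·A_cross = 0.60·346·15.60 = 3239 W (cross-section A).
Total input = 3239 + 3410 = 6649 W.
Radiated: εσ·A_surf·T⁴ with A_surf = 2A = 31.20 m².
T⁴ = 6649/(0.49·5.67×10⁻⁸·31.20) = 7.670×10⁹ K⁴.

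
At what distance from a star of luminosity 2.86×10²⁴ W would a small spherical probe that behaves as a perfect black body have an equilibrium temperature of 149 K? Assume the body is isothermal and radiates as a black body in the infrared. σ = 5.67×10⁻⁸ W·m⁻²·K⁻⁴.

For an isothermal black-emitting sphere, (1−a)S·πr² = σ·4πr²·T⁴ ⇒ S = 4σT⁴/(1−a).
S = 4·5.67×10⁻⁸·(149)⁴/1.00 = 111.8 W/m².
Flux falls as S = L/(4πd²), so d = √(L/(4πS)) = √(2.86×10²⁴/(4π·111.8)).

d ≈ 4.51×10¹⁰ m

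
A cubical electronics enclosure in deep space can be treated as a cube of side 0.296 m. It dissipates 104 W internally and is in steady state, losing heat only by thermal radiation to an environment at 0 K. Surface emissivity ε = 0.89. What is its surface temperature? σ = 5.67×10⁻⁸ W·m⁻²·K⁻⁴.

T ≈ 250 K

Steady state: internal power = radiated power, P = εσA T⁴.
Radiating area A = 6L² = 0.5257 m².
T⁴ = P/(εσA) = 104/(0.89·5.67×10⁻⁸·0.5257) = 3.920×10⁹ K⁴.
T = (3.920×10⁹)^(1/4).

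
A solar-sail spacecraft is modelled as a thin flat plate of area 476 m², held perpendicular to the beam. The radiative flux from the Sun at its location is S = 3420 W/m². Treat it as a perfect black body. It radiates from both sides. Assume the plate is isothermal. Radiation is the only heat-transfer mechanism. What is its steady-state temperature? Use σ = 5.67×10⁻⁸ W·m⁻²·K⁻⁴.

T ≈ 417 K

At equilibrium, absorbed power = emitted power.
Absorbing cross-section = A = 476.0 m²; emitting surface = 2A = 952.0 m² (ratio 2).
S·A_cross = εσ·A_surf·T⁴  ⇒  T⁴ = S/(2σ).
T⁴ = 1.00·3420/(2·5.67×10⁻⁸) = 3.016×10¹⁰ K⁴.
T = (3.016×10¹⁰)^(1/4).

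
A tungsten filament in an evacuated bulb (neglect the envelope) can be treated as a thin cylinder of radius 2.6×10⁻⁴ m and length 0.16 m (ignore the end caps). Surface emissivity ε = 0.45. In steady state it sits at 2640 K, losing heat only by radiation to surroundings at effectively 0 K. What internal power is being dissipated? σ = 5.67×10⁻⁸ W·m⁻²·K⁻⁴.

Steady state: P = εσA T⁴.
A = 2πrL = 2.614×10⁻⁴ m²; T⁴ = (2640)⁴ = 4.858×10¹³ K⁴.
P = 0.45 × 5.67×10⁻⁸ × 2.614×10⁻⁴ × 4.858×10¹³.

P ≈ 324 W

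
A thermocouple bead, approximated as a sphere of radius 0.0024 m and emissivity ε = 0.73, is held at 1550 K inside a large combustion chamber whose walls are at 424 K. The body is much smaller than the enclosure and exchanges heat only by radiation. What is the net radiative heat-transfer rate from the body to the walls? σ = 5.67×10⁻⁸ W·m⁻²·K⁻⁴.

P_net ≈ 17.2 W

For a small grey body in a large enclosure: P_net = εσA(T_body⁴ − T_wall⁴).
A = 4πr² = 7.238×10⁻⁵ m²; T_body⁴ − T_wall⁴ = 5.772×10¹² − 3.232×10¹⁰ = 5.740×10¹² K⁴.
|P_net| = 0.73·5.67×10⁻⁸·7.238×10⁻⁵·5.740×10¹².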